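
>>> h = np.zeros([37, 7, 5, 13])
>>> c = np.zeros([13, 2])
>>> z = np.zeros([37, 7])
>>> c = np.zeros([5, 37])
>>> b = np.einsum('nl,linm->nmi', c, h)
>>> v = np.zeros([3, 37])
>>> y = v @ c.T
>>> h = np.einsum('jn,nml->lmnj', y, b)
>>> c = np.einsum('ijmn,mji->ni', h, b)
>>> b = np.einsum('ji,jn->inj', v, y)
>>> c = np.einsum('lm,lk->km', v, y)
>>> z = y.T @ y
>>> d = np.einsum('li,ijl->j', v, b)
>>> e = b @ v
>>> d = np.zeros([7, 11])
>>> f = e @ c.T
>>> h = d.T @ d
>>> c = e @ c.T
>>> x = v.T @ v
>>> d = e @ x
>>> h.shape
(11, 11)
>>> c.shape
(37, 5, 5)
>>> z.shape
(5, 5)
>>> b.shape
(37, 5, 3)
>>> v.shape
(3, 37)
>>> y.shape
(3, 5)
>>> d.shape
(37, 5, 37)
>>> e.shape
(37, 5, 37)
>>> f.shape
(37, 5, 5)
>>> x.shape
(37, 37)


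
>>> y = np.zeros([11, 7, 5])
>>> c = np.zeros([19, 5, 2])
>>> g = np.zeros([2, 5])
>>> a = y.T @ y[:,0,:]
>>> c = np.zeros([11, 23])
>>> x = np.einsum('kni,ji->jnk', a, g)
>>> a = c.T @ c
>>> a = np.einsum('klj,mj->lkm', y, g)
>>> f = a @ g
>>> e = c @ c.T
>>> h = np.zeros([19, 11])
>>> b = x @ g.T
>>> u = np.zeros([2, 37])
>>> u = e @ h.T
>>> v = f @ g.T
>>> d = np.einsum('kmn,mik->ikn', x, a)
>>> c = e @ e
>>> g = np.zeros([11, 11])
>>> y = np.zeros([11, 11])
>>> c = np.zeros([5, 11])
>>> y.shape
(11, 11)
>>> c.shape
(5, 11)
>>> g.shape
(11, 11)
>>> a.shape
(7, 11, 2)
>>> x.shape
(2, 7, 5)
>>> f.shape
(7, 11, 5)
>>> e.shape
(11, 11)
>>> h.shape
(19, 11)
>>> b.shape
(2, 7, 2)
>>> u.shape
(11, 19)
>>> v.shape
(7, 11, 2)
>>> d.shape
(11, 2, 5)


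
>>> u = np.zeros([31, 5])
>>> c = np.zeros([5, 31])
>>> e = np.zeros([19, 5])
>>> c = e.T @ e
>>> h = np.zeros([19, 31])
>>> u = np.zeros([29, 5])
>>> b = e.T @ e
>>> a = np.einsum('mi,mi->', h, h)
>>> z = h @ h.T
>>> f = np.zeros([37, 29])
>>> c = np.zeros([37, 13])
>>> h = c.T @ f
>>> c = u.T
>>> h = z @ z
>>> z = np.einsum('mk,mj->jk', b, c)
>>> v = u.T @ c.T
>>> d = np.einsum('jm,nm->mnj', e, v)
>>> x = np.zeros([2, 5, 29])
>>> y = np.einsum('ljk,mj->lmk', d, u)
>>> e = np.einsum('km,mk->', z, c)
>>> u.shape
(29, 5)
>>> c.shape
(5, 29)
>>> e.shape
()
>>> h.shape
(19, 19)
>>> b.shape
(5, 5)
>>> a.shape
()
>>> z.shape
(29, 5)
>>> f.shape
(37, 29)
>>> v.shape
(5, 5)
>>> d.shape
(5, 5, 19)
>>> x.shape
(2, 5, 29)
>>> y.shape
(5, 29, 19)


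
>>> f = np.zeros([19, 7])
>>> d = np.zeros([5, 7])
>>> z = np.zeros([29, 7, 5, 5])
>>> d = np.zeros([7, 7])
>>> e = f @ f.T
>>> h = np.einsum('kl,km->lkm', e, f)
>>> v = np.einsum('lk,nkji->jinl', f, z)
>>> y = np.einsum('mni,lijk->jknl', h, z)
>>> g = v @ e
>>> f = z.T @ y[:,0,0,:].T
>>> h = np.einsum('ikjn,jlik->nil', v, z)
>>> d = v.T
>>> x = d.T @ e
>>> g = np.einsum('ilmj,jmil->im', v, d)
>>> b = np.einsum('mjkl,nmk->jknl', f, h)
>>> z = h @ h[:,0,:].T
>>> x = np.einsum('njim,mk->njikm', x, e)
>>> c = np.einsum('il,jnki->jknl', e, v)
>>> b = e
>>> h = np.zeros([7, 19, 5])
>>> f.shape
(5, 5, 7, 5)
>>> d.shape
(19, 29, 5, 5)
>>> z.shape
(19, 5, 19)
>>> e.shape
(19, 19)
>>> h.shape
(7, 19, 5)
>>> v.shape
(5, 5, 29, 19)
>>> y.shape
(5, 5, 19, 29)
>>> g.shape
(5, 29)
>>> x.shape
(5, 5, 29, 19, 19)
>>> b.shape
(19, 19)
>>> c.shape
(5, 29, 5, 19)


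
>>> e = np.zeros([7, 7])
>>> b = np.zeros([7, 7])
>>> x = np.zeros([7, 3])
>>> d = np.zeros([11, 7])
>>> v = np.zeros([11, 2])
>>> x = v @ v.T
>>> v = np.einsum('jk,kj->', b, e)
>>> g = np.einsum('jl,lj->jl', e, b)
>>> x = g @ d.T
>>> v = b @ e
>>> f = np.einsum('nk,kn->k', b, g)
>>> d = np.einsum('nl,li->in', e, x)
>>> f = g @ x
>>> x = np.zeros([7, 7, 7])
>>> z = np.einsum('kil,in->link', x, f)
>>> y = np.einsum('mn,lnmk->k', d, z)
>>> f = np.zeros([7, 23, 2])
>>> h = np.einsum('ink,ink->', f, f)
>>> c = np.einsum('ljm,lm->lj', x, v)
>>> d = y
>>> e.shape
(7, 7)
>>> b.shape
(7, 7)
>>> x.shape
(7, 7, 7)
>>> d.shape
(7,)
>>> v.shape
(7, 7)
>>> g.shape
(7, 7)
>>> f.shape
(7, 23, 2)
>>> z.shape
(7, 7, 11, 7)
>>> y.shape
(7,)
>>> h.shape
()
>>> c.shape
(7, 7)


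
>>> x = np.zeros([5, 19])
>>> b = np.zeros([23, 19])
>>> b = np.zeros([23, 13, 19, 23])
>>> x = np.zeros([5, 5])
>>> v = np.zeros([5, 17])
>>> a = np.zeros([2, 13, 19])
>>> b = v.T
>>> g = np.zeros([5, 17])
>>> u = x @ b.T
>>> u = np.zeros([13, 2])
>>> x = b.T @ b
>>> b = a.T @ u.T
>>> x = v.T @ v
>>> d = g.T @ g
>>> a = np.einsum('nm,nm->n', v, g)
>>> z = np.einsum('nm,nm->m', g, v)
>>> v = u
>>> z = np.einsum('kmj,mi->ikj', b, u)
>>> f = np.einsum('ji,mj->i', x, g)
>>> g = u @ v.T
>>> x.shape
(17, 17)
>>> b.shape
(19, 13, 13)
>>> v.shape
(13, 2)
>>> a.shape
(5,)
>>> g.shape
(13, 13)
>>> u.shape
(13, 2)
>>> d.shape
(17, 17)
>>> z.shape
(2, 19, 13)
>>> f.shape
(17,)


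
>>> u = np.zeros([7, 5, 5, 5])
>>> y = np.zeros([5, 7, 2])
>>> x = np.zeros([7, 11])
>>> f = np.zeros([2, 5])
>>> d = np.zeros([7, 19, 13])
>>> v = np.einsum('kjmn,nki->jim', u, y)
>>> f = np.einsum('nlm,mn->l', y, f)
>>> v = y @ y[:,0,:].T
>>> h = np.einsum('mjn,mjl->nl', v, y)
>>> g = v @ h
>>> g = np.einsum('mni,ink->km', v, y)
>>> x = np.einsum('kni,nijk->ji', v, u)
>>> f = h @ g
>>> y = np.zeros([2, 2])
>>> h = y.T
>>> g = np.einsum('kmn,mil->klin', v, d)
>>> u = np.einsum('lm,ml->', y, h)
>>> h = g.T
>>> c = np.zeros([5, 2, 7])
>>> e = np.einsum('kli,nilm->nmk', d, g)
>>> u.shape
()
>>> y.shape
(2, 2)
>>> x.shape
(5, 5)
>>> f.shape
(5, 5)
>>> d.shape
(7, 19, 13)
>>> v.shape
(5, 7, 5)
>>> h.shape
(5, 19, 13, 5)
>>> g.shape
(5, 13, 19, 5)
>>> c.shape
(5, 2, 7)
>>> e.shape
(5, 5, 7)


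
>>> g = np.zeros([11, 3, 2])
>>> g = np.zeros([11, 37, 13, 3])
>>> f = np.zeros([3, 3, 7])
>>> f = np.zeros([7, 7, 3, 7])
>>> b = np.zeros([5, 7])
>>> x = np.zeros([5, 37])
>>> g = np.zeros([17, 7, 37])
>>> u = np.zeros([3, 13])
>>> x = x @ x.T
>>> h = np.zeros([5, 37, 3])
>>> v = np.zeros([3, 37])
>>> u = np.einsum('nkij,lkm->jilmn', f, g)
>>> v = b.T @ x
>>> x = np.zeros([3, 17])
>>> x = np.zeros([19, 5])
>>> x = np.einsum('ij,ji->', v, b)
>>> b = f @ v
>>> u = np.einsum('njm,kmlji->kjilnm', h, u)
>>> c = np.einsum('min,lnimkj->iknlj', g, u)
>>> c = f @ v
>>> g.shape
(17, 7, 37)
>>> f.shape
(7, 7, 3, 7)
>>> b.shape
(7, 7, 3, 5)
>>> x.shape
()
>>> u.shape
(7, 37, 7, 17, 5, 3)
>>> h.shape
(5, 37, 3)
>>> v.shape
(7, 5)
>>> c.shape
(7, 7, 3, 5)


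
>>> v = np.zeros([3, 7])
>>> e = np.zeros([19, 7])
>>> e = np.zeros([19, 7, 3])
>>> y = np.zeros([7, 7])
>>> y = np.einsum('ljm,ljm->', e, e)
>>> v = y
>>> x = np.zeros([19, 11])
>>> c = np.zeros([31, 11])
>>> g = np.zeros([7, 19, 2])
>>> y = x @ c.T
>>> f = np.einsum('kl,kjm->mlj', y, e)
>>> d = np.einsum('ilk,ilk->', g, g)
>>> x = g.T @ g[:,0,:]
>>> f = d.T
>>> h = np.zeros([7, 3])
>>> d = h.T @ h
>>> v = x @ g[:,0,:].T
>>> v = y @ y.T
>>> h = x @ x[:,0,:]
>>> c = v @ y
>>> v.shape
(19, 19)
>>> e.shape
(19, 7, 3)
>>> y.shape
(19, 31)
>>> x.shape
(2, 19, 2)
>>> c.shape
(19, 31)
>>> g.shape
(7, 19, 2)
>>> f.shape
()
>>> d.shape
(3, 3)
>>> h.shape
(2, 19, 2)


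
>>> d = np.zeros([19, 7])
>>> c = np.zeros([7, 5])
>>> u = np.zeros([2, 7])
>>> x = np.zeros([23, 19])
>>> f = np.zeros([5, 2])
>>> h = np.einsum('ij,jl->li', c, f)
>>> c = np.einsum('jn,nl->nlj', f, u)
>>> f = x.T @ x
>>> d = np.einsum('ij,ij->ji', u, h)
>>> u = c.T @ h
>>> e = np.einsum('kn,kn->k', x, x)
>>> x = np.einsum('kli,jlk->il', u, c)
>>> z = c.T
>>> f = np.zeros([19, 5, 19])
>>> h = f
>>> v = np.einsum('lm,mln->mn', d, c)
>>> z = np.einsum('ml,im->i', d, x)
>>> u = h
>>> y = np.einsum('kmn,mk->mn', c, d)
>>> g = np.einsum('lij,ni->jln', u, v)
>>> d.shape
(7, 2)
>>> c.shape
(2, 7, 5)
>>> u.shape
(19, 5, 19)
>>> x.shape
(7, 7)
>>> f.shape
(19, 5, 19)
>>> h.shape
(19, 5, 19)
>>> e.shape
(23,)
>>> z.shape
(7,)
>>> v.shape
(2, 5)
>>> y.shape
(7, 5)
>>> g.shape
(19, 19, 2)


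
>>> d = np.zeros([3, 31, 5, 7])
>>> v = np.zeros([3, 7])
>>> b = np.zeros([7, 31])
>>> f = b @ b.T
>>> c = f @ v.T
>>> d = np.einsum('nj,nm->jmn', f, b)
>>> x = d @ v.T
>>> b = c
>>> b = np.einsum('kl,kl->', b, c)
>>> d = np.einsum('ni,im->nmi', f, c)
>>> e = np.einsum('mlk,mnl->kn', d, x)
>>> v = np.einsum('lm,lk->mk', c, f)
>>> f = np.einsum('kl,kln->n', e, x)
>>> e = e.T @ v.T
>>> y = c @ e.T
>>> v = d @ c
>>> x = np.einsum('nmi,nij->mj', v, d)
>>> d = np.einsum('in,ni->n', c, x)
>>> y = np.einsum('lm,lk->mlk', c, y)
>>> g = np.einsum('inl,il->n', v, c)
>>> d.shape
(3,)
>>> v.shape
(7, 3, 3)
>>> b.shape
()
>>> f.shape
(3,)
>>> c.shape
(7, 3)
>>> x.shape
(3, 7)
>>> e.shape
(31, 3)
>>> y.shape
(3, 7, 31)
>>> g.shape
(3,)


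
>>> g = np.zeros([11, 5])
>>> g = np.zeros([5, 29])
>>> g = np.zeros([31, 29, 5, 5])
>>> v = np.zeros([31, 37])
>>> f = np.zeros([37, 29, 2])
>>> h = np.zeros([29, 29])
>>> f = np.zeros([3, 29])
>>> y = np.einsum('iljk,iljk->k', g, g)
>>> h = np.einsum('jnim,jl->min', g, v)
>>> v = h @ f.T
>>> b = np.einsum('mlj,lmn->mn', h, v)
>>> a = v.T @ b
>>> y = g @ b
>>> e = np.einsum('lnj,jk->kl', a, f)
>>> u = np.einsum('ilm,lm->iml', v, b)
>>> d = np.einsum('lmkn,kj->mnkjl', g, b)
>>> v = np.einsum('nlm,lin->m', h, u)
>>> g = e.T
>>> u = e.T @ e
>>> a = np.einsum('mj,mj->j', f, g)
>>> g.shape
(3, 29)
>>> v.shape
(29,)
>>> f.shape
(3, 29)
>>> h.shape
(5, 5, 29)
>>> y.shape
(31, 29, 5, 3)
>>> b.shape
(5, 3)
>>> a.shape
(29,)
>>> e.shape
(29, 3)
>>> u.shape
(3, 3)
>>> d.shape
(29, 5, 5, 3, 31)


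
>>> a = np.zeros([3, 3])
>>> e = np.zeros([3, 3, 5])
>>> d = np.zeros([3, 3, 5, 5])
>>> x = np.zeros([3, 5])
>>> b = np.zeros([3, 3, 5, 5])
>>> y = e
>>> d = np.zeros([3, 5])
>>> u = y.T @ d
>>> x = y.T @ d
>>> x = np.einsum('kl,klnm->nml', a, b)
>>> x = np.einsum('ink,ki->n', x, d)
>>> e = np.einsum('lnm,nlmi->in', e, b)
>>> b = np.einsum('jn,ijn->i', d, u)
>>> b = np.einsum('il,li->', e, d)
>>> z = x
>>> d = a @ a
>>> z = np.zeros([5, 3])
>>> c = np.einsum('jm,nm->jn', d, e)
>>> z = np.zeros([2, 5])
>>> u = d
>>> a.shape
(3, 3)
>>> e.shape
(5, 3)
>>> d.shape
(3, 3)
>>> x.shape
(5,)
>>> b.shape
()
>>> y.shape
(3, 3, 5)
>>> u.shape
(3, 3)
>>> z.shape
(2, 5)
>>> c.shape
(3, 5)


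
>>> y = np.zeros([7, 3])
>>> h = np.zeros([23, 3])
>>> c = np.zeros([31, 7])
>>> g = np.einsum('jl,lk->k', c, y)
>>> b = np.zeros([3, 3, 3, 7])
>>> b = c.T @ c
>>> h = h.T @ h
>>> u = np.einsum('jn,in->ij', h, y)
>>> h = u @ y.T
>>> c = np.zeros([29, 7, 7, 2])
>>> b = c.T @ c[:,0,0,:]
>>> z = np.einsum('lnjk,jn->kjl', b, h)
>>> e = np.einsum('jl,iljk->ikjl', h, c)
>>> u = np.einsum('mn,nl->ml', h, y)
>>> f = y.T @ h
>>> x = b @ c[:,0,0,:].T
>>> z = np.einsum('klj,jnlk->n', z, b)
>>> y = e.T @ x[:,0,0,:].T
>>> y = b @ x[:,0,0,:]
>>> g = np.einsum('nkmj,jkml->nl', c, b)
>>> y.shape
(2, 7, 7, 29)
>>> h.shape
(7, 7)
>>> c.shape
(29, 7, 7, 2)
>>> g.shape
(29, 2)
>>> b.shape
(2, 7, 7, 2)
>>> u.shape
(7, 3)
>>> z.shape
(7,)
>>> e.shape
(29, 2, 7, 7)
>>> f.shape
(3, 7)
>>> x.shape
(2, 7, 7, 29)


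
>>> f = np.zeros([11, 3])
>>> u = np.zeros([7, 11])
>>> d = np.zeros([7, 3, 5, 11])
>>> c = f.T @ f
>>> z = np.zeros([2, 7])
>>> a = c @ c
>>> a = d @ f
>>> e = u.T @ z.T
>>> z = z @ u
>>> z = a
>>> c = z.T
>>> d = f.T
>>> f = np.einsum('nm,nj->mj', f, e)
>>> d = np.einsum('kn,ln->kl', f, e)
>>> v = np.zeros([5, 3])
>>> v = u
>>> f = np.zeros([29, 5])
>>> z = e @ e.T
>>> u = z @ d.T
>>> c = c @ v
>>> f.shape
(29, 5)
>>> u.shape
(11, 3)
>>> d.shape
(3, 11)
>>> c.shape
(3, 5, 3, 11)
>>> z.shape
(11, 11)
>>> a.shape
(7, 3, 5, 3)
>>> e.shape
(11, 2)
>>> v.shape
(7, 11)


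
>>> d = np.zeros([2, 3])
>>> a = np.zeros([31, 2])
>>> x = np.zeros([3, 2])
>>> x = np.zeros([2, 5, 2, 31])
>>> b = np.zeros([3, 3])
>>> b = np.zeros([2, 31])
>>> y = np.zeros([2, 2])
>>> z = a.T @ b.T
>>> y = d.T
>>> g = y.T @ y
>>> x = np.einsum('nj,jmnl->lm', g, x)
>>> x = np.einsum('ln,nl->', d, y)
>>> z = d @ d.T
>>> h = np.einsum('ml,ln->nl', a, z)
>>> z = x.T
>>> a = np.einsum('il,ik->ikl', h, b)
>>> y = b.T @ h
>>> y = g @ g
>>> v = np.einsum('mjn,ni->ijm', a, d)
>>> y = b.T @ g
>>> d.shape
(2, 3)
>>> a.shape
(2, 31, 2)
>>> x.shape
()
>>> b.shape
(2, 31)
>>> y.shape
(31, 2)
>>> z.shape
()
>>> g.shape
(2, 2)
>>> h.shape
(2, 2)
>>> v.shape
(3, 31, 2)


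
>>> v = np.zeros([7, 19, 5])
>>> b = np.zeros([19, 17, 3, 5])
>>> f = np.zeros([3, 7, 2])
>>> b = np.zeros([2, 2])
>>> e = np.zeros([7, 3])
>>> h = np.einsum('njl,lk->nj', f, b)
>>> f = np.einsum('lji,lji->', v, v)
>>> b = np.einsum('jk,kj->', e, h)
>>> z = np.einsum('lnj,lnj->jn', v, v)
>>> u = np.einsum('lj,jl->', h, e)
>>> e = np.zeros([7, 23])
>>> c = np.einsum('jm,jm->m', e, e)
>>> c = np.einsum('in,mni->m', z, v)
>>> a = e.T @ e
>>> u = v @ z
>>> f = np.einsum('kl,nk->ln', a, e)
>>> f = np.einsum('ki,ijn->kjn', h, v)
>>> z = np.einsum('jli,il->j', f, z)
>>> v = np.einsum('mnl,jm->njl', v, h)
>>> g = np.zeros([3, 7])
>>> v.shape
(19, 3, 5)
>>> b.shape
()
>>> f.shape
(3, 19, 5)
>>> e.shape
(7, 23)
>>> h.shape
(3, 7)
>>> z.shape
(3,)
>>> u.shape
(7, 19, 19)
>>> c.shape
(7,)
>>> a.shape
(23, 23)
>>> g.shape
(3, 7)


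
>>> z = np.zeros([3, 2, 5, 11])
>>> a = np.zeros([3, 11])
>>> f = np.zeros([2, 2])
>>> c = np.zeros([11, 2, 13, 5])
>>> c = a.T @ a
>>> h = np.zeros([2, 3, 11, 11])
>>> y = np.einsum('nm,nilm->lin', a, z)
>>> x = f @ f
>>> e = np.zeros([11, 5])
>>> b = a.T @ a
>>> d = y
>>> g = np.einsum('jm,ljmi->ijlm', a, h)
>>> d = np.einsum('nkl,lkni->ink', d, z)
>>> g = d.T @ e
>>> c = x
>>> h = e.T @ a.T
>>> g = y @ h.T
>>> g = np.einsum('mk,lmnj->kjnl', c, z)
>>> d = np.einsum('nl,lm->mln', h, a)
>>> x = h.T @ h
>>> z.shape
(3, 2, 5, 11)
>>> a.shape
(3, 11)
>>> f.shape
(2, 2)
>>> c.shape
(2, 2)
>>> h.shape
(5, 3)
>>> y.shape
(5, 2, 3)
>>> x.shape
(3, 3)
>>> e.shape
(11, 5)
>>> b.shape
(11, 11)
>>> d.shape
(11, 3, 5)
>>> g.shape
(2, 11, 5, 3)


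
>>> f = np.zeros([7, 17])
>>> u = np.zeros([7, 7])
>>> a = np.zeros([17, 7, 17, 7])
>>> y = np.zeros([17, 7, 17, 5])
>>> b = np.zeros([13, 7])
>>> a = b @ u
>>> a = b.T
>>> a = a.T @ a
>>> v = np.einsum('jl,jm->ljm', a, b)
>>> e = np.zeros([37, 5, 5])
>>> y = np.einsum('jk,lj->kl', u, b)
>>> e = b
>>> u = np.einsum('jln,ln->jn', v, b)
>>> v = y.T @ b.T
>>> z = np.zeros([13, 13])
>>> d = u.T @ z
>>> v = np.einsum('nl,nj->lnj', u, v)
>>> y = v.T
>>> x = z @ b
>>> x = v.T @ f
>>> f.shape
(7, 17)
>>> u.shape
(13, 7)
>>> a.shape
(13, 13)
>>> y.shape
(13, 13, 7)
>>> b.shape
(13, 7)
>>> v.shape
(7, 13, 13)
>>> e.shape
(13, 7)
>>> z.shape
(13, 13)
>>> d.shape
(7, 13)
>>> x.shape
(13, 13, 17)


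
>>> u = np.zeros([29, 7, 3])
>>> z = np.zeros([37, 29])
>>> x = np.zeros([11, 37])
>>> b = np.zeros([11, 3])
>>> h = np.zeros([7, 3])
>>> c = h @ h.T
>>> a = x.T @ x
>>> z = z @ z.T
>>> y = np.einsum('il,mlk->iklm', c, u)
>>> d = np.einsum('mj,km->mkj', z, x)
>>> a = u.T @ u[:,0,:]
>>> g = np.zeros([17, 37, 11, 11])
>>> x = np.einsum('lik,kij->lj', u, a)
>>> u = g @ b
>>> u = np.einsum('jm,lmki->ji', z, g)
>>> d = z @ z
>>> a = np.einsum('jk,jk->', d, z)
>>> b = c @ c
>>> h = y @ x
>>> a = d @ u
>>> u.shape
(37, 11)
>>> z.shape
(37, 37)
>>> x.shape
(29, 3)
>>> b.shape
(7, 7)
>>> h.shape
(7, 3, 7, 3)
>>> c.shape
(7, 7)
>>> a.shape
(37, 11)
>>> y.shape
(7, 3, 7, 29)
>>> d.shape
(37, 37)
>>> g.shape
(17, 37, 11, 11)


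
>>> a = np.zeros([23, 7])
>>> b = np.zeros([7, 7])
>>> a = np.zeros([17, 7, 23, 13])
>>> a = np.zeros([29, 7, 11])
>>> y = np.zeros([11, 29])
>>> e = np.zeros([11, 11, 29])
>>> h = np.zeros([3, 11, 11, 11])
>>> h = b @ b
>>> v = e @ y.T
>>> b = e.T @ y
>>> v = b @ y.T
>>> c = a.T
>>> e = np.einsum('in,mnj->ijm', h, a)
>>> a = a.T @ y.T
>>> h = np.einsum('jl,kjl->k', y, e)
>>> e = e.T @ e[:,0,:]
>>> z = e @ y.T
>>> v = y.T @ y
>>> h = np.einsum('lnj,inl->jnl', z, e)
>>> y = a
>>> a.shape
(11, 7, 11)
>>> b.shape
(29, 11, 29)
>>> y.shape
(11, 7, 11)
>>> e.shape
(29, 11, 29)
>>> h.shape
(11, 11, 29)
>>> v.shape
(29, 29)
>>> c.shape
(11, 7, 29)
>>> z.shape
(29, 11, 11)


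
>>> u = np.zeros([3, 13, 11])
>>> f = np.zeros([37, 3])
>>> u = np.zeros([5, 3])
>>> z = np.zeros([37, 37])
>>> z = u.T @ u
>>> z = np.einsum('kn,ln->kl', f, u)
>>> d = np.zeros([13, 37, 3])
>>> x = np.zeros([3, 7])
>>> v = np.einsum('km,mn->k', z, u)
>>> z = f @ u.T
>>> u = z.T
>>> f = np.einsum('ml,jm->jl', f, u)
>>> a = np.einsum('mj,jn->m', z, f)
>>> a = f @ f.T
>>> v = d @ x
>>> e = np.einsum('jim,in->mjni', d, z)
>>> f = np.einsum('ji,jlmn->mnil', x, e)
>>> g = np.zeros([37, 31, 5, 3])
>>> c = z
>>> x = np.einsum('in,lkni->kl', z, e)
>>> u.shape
(5, 37)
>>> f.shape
(5, 37, 7, 13)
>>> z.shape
(37, 5)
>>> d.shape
(13, 37, 3)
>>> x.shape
(13, 3)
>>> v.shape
(13, 37, 7)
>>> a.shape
(5, 5)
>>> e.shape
(3, 13, 5, 37)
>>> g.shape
(37, 31, 5, 3)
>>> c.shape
(37, 5)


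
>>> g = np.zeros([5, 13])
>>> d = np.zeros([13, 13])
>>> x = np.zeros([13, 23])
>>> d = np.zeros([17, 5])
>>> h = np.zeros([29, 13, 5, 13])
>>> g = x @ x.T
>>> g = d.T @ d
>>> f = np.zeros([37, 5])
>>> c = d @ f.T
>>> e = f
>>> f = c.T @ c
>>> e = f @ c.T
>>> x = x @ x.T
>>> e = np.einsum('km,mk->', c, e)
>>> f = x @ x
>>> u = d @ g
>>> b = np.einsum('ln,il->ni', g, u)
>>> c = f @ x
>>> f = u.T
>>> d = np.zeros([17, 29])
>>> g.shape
(5, 5)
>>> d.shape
(17, 29)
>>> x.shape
(13, 13)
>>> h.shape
(29, 13, 5, 13)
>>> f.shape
(5, 17)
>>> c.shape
(13, 13)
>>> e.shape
()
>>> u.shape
(17, 5)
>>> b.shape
(5, 17)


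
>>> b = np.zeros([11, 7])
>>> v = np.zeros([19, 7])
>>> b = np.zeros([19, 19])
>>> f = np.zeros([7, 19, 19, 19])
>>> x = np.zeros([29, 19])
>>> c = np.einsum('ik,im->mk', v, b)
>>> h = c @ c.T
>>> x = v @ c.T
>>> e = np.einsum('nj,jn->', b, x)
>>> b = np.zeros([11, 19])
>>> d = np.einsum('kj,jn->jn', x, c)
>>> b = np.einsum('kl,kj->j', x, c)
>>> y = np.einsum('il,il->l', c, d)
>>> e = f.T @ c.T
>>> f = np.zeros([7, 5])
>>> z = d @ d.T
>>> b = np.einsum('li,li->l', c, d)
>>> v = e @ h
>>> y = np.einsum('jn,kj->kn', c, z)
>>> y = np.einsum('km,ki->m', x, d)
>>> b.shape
(19,)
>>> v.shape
(19, 19, 19, 19)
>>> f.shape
(7, 5)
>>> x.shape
(19, 19)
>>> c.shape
(19, 7)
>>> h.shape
(19, 19)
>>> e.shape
(19, 19, 19, 19)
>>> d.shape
(19, 7)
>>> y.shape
(19,)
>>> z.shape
(19, 19)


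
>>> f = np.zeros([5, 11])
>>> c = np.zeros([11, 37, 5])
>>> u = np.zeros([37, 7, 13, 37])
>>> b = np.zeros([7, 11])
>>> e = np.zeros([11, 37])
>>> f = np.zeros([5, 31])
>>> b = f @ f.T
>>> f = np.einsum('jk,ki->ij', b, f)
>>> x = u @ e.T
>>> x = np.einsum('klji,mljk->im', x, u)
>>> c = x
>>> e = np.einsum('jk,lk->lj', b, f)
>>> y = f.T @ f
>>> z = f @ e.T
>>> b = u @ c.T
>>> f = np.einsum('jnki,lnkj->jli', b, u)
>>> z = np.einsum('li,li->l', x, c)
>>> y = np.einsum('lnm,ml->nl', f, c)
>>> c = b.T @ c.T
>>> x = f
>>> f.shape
(37, 37, 11)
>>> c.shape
(11, 13, 7, 11)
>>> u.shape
(37, 7, 13, 37)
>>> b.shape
(37, 7, 13, 11)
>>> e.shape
(31, 5)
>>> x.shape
(37, 37, 11)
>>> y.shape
(37, 37)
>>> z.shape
(11,)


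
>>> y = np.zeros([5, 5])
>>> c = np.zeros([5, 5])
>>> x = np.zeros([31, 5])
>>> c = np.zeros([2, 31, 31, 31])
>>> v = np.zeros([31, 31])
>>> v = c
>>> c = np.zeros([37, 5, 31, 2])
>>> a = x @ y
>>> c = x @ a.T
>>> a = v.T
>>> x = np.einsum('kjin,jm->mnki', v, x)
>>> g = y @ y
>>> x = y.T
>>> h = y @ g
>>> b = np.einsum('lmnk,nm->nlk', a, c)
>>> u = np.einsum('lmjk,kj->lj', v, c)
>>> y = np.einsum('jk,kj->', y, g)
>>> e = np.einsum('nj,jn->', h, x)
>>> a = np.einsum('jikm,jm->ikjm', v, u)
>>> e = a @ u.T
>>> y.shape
()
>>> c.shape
(31, 31)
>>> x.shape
(5, 5)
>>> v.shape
(2, 31, 31, 31)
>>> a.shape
(31, 31, 2, 31)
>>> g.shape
(5, 5)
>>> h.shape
(5, 5)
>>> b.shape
(31, 31, 2)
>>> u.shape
(2, 31)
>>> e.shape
(31, 31, 2, 2)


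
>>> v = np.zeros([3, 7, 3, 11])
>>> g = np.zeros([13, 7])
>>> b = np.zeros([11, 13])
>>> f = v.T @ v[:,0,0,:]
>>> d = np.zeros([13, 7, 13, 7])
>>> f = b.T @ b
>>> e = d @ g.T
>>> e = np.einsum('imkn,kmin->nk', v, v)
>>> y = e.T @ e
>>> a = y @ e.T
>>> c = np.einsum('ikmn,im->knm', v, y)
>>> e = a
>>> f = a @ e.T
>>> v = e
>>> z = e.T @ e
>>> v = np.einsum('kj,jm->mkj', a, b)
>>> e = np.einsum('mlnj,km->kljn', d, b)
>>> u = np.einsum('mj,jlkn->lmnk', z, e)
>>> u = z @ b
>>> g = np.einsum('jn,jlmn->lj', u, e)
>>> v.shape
(13, 3, 11)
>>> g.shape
(7, 11)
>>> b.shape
(11, 13)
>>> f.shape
(3, 3)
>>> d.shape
(13, 7, 13, 7)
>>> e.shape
(11, 7, 7, 13)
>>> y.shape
(3, 3)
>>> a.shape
(3, 11)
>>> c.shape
(7, 11, 3)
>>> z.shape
(11, 11)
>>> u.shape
(11, 13)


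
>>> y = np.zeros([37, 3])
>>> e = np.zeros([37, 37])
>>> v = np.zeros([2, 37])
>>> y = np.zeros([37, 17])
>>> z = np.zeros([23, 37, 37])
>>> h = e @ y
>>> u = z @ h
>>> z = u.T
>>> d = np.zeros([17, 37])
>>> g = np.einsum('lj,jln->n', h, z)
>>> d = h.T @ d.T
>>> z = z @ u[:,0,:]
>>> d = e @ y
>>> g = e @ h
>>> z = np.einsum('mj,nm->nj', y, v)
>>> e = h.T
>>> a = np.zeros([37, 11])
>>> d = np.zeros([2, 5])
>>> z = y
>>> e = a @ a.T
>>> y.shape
(37, 17)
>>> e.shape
(37, 37)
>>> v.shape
(2, 37)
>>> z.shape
(37, 17)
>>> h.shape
(37, 17)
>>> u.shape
(23, 37, 17)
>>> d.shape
(2, 5)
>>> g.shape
(37, 17)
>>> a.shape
(37, 11)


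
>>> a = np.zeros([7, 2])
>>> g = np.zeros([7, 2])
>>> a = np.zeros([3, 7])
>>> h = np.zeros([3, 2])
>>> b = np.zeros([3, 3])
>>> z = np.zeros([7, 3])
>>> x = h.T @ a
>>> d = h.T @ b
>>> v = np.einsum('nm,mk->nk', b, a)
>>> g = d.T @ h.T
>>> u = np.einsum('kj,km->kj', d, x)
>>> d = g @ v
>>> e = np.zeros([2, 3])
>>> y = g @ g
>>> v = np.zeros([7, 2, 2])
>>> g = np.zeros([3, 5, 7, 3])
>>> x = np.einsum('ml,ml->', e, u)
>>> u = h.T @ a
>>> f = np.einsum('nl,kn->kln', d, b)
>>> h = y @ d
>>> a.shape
(3, 7)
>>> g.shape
(3, 5, 7, 3)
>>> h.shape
(3, 7)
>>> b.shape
(3, 3)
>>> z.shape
(7, 3)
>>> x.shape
()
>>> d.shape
(3, 7)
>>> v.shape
(7, 2, 2)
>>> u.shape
(2, 7)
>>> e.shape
(2, 3)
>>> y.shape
(3, 3)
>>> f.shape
(3, 7, 3)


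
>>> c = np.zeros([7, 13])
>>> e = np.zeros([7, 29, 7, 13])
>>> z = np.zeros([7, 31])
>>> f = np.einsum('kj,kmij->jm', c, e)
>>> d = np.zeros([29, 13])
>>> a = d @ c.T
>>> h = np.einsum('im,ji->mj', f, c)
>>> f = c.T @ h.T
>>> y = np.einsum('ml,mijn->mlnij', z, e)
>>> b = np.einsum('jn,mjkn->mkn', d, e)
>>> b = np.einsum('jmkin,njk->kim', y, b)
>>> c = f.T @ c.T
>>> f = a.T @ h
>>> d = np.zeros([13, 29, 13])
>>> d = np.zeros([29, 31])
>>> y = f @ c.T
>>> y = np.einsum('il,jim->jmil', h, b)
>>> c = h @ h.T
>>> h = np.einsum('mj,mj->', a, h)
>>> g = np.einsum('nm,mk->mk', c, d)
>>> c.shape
(29, 29)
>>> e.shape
(7, 29, 7, 13)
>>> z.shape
(7, 31)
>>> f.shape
(7, 7)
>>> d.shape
(29, 31)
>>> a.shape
(29, 7)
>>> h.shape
()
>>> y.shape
(13, 31, 29, 7)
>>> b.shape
(13, 29, 31)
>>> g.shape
(29, 31)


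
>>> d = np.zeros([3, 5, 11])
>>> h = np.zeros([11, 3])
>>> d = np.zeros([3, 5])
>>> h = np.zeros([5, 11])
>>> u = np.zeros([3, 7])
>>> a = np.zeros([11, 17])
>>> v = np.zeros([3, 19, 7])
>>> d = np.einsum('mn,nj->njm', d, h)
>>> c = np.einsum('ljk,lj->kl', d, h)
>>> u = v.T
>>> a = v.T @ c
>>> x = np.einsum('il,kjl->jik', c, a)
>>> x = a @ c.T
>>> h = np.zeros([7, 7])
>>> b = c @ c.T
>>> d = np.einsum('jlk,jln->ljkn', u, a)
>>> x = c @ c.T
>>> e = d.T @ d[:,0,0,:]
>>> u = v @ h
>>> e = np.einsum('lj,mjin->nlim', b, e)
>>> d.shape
(19, 7, 3, 5)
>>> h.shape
(7, 7)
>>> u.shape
(3, 19, 7)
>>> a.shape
(7, 19, 5)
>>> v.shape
(3, 19, 7)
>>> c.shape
(3, 5)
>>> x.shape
(3, 3)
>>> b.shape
(3, 3)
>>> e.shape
(5, 3, 7, 5)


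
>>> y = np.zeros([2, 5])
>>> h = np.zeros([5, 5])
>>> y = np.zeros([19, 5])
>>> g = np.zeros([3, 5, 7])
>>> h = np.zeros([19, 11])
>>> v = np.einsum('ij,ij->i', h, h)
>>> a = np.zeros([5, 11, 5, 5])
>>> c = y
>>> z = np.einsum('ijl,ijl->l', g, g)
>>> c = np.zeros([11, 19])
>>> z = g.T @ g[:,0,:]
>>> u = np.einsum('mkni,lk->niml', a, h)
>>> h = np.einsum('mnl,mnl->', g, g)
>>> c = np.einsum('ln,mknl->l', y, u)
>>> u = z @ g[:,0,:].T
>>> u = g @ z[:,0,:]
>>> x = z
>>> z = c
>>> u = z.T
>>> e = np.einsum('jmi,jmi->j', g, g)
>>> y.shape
(19, 5)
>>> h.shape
()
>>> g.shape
(3, 5, 7)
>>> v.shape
(19,)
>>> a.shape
(5, 11, 5, 5)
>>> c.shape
(19,)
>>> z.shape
(19,)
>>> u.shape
(19,)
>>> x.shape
(7, 5, 7)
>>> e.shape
(3,)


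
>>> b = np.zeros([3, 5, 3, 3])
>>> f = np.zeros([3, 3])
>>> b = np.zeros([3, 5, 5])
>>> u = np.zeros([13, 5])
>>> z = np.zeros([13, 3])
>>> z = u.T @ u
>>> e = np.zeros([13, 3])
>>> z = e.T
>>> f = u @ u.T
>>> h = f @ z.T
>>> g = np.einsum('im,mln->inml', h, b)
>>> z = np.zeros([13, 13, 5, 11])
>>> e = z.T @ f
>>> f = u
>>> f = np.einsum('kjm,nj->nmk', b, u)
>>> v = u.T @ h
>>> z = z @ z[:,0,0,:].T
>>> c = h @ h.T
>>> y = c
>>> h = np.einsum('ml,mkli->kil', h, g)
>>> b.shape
(3, 5, 5)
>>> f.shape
(13, 5, 3)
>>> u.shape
(13, 5)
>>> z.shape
(13, 13, 5, 13)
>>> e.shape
(11, 5, 13, 13)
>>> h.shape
(5, 5, 3)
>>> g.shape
(13, 5, 3, 5)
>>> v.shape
(5, 3)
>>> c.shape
(13, 13)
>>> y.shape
(13, 13)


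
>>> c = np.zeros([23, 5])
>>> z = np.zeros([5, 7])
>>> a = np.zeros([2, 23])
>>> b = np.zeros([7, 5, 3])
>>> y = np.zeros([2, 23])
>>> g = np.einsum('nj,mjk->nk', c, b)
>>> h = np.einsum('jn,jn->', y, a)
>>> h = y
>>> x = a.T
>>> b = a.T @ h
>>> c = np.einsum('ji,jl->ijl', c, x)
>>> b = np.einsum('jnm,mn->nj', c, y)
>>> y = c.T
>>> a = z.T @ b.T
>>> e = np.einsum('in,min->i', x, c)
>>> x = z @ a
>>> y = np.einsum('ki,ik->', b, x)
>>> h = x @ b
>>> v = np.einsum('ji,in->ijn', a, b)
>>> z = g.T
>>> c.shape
(5, 23, 2)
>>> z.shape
(3, 23)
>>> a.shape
(7, 23)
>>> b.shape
(23, 5)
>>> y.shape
()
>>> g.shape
(23, 3)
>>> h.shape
(5, 5)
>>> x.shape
(5, 23)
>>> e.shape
(23,)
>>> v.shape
(23, 7, 5)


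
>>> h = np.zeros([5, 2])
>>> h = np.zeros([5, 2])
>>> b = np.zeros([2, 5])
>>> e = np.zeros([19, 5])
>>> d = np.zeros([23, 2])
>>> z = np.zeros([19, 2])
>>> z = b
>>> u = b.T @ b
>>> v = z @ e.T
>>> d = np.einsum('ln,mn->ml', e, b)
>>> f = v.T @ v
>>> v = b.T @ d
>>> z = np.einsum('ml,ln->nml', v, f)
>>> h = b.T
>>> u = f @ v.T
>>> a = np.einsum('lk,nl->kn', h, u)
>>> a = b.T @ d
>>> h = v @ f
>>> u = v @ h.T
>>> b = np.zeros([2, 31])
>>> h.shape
(5, 19)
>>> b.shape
(2, 31)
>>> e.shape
(19, 5)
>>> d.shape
(2, 19)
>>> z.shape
(19, 5, 19)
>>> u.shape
(5, 5)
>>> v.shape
(5, 19)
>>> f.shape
(19, 19)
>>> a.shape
(5, 19)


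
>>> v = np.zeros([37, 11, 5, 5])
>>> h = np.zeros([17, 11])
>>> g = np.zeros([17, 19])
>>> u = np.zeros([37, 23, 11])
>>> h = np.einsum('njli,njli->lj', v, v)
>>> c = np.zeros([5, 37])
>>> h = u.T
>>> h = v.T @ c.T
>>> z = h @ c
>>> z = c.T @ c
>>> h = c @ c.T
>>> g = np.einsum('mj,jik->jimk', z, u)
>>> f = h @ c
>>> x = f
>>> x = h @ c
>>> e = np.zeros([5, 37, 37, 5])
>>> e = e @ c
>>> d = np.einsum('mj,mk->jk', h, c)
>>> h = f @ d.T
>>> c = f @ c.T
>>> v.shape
(37, 11, 5, 5)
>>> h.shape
(5, 5)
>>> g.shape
(37, 23, 37, 11)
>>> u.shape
(37, 23, 11)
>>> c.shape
(5, 5)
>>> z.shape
(37, 37)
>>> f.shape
(5, 37)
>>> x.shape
(5, 37)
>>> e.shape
(5, 37, 37, 37)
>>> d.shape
(5, 37)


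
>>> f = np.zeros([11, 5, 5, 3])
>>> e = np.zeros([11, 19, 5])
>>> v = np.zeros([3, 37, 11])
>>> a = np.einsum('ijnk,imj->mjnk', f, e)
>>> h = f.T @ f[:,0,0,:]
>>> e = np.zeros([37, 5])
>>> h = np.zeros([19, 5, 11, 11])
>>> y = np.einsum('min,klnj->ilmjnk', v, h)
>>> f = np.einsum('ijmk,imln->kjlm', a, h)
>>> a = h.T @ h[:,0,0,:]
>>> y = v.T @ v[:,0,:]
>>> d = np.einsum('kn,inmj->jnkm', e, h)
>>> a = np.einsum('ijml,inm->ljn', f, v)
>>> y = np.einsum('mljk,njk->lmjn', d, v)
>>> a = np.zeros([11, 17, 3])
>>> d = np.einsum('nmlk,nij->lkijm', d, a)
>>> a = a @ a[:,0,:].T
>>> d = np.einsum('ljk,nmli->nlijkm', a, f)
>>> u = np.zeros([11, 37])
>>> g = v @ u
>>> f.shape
(3, 5, 11, 5)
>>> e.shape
(37, 5)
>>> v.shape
(3, 37, 11)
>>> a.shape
(11, 17, 11)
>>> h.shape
(19, 5, 11, 11)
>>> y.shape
(5, 11, 37, 3)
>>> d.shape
(3, 11, 5, 17, 11, 5)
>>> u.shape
(11, 37)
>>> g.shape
(3, 37, 37)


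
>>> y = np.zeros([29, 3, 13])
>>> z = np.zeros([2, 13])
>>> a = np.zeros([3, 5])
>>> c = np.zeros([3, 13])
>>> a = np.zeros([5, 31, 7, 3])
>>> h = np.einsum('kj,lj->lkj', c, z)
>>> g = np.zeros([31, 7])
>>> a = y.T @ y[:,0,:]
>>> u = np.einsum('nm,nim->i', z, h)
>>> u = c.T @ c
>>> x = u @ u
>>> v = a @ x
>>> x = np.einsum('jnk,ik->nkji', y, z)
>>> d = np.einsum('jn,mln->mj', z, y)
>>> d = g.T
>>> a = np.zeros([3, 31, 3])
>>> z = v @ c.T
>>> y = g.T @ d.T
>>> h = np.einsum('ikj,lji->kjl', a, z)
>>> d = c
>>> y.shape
(7, 7)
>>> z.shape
(13, 3, 3)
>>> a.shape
(3, 31, 3)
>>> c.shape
(3, 13)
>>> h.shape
(31, 3, 13)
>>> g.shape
(31, 7)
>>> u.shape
(13, 13)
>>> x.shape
(3, 13, 29, 2)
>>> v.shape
(13, 3, 13)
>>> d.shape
(3, 13)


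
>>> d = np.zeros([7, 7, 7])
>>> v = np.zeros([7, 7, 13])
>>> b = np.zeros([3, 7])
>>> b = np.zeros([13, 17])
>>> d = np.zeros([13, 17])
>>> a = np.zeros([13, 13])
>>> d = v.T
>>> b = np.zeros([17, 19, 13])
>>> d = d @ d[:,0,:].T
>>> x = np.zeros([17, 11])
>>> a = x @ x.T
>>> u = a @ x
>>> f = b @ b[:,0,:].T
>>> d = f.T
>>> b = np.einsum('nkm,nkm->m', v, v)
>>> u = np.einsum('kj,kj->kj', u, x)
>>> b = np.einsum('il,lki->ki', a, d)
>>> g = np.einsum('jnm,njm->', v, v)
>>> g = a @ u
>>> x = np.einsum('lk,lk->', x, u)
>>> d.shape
(17, 19, 17)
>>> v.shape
(7, 7, 13)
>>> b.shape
(19, 17)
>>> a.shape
(17, 17)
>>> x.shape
()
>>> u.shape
(17, 11)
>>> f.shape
(17, 19, 17)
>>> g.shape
(17, 11)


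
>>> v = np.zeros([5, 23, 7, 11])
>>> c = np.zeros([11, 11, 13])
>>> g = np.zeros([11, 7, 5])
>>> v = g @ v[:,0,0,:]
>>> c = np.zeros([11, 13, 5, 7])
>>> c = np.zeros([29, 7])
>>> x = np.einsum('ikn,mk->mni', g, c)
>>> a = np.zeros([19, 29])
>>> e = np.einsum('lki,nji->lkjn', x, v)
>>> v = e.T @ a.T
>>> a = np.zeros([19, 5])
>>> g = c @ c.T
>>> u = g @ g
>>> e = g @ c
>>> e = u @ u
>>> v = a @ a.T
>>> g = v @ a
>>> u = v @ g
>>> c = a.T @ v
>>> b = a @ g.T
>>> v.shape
(19, 19)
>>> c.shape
(5, 19)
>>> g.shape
(19, 5)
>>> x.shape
(29, 5, 11)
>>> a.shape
(19, 5)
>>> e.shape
(29, 29)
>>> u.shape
(19, 5)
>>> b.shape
(19, 19)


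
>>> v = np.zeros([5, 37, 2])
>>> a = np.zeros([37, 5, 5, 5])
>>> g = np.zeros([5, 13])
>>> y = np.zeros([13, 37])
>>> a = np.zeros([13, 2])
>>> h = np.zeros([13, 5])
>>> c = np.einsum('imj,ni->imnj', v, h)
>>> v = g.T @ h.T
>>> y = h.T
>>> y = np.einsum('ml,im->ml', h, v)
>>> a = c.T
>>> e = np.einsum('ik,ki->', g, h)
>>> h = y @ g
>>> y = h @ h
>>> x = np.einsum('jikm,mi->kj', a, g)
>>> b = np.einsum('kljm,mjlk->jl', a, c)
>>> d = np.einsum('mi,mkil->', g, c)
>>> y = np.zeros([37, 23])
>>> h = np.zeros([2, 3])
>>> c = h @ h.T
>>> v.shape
(13, 13)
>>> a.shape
(2, 13, 37, 5)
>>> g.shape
(5, 13)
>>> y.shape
(37, 23)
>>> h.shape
(2, 3)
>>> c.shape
(2, 2)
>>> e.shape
()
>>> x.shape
(37, 2)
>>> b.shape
(37, 13)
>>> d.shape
()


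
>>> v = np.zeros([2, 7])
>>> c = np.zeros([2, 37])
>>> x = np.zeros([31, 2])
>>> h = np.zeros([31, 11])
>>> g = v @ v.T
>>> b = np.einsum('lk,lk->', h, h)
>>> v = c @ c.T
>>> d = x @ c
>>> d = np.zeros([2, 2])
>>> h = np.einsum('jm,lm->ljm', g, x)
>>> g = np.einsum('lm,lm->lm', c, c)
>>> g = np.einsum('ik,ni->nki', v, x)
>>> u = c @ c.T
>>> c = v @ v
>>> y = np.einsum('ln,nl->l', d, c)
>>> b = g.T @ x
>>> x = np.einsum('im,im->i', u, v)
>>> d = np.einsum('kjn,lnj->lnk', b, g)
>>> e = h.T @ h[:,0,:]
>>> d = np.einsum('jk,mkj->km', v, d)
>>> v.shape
(2, 2)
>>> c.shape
(2, 2)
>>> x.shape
(2,)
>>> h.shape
(31, 2, 2)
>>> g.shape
(31, 2, 2)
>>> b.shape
(2, 2, 2)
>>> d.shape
(2, 31)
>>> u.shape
(2, 2)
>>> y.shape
(2,)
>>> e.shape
(2, 2, 2)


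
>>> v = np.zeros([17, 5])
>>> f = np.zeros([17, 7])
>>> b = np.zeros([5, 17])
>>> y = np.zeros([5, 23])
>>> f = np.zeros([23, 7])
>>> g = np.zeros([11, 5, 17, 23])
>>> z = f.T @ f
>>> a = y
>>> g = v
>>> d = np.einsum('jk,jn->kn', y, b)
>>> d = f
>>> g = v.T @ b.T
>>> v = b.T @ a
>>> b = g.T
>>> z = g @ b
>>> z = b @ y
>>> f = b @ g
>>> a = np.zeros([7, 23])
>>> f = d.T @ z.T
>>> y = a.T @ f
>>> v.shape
(17, 23)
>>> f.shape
(7, 5)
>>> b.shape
(5, 5)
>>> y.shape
(23, 5)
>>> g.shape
(5, 5)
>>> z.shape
(5, 23)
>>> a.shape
(7, 23)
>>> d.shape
(23, 7)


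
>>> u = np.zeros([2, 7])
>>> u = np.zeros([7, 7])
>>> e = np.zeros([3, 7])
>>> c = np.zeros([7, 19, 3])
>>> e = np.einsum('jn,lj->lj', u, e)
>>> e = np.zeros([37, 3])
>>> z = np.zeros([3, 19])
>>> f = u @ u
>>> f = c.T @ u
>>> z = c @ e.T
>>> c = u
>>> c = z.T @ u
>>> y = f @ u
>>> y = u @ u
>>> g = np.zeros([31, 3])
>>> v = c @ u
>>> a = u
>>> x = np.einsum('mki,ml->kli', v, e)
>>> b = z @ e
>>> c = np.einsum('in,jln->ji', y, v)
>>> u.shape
(7, 7)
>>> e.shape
(37, 3)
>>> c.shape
(37, 7)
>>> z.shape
(7, 19, 37)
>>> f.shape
(3, 19, 7)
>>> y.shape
(7, 7)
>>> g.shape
(31, 3)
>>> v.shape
(37, 19, 7)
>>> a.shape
(7, 7)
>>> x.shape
(19, 3, 7)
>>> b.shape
(7, 19, 3)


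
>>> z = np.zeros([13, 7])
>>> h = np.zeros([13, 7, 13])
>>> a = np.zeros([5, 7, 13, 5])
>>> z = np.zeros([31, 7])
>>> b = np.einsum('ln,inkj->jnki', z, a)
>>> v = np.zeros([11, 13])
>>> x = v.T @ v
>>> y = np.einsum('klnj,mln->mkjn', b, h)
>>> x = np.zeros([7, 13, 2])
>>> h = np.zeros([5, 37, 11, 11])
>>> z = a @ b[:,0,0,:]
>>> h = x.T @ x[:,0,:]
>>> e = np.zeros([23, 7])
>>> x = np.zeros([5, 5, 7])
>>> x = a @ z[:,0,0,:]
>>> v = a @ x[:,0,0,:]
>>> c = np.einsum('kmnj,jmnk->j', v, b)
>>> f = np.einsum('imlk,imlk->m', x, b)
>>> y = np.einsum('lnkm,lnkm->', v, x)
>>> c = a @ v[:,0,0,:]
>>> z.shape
(5, 7, 13, 5)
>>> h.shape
(2, 13, 2)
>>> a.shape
(5, 7, 13, 5)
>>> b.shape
(5, 7, 13, 5)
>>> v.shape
(5, 7, 13, 5)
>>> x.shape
(5, 7, 13, 5)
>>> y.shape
()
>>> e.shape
(23, 7)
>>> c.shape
(5, 7, 13, 5)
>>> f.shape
(7,)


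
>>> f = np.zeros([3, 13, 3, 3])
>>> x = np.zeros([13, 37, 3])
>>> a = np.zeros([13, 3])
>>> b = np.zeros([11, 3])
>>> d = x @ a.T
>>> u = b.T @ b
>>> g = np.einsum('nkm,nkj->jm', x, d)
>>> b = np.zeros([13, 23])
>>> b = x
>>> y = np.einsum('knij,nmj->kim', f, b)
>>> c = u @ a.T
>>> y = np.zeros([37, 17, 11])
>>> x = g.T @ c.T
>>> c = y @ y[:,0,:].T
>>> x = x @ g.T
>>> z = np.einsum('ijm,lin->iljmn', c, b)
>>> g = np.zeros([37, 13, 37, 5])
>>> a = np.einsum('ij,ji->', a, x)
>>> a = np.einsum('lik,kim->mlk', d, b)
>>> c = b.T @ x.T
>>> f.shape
(3, 13, 3, 3)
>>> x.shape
(3, 13)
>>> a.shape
(3, 13, 13)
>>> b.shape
(13, 37, 3)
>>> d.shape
(13, 37, 13)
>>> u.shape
(3, 3)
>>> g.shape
(37, 13, 37, 5)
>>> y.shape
(37, 17, 11)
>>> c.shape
(3, 37, 3)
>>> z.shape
(37, 13, 17, 37, 3)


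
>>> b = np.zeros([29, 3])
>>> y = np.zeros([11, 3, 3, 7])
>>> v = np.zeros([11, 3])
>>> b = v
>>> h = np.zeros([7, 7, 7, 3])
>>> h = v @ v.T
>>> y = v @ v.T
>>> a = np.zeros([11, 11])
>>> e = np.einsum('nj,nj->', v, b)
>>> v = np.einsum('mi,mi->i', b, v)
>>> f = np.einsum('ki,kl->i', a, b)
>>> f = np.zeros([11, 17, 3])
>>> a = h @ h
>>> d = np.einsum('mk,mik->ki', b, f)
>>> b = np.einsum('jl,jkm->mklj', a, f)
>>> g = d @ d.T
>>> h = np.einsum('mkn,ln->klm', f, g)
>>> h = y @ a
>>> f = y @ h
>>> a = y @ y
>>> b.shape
(3, 17, 11, 11)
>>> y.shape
(11, 11)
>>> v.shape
(3,)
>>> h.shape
(11, 11)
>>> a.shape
(11, 11)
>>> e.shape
()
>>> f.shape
(11, 11)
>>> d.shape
(3, 17)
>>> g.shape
(3, 3)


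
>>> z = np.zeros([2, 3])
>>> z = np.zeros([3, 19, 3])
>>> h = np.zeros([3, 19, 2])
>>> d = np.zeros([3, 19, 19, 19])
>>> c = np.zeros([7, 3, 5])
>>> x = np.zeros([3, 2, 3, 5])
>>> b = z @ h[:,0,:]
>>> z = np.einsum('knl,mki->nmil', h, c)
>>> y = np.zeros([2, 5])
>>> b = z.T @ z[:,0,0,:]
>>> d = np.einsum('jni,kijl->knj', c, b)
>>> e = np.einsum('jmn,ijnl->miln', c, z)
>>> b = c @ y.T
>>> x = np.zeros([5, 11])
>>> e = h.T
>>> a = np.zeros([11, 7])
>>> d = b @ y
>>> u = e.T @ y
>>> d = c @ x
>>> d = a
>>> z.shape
(19, 7, 5, 2)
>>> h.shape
(3, 19, 2)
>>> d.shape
(11, 7)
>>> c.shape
(7, 3, 5)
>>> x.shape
(5, 11)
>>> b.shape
(7, 3, 2)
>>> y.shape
(2, 5)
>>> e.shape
(2, 19, 3)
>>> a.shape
(11, 7)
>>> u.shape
(3, 19, 5)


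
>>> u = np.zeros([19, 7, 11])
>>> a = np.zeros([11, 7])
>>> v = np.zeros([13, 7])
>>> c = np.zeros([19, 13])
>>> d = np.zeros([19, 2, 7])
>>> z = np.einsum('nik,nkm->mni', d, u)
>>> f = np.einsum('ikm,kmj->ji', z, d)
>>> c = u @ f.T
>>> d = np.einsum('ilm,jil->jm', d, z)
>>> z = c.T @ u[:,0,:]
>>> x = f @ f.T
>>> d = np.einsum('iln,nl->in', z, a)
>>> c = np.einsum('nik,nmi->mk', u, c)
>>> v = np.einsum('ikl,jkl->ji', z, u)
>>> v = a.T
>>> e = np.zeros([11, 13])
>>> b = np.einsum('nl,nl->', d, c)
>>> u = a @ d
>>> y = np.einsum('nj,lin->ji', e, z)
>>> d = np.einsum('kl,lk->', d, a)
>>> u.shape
(11, 11)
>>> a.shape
(11, 7)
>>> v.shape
(7, 11)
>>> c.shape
(7, 11)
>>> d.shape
()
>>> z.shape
(7, 7, 11)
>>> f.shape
(7, 11)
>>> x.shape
(7, 7)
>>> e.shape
(11, 13)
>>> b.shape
()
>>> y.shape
(13, 7)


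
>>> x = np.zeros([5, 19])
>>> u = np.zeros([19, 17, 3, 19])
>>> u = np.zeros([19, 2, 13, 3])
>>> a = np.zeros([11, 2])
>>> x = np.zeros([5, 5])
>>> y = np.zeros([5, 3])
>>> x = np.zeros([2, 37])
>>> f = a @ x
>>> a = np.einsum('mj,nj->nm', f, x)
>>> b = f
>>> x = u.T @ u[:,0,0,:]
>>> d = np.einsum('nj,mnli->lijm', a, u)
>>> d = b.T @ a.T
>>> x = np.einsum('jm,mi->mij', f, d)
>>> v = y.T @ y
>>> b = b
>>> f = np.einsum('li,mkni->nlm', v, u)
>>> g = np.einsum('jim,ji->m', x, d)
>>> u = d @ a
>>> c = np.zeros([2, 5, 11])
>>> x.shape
(37, 2, 11)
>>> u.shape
(37, 11)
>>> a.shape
(2, 11)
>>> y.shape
(5, 3)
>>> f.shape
(13, 3, 19)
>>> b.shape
(11, 37)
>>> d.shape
(37, 2)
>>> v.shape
(3, 3)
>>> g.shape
(11,)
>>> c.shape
(2, 5, 11)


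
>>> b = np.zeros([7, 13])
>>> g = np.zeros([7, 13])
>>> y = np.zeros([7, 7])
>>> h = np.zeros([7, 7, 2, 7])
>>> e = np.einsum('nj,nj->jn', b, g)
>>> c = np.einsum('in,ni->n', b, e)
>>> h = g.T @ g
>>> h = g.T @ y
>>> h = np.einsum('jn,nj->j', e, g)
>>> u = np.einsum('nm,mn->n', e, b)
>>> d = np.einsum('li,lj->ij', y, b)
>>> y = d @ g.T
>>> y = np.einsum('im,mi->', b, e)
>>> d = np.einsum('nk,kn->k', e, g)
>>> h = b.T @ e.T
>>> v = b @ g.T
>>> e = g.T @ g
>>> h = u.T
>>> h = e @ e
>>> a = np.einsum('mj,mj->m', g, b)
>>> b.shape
(7, 13)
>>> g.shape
(7, 13)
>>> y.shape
()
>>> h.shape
(13, 13)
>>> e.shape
(13, 13)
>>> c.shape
(13,)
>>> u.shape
(13,)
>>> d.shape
(7,)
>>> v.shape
(7, 7)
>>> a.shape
(7,)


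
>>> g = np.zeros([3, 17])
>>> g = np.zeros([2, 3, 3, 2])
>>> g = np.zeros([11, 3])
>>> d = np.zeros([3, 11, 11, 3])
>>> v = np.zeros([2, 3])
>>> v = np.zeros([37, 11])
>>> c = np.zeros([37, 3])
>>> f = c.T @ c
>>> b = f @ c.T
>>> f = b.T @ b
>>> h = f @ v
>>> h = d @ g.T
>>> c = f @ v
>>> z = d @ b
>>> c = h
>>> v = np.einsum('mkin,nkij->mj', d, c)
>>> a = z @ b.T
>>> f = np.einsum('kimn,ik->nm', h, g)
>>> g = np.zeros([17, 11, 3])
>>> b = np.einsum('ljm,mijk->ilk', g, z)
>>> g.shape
(17, 11, 3)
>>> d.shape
(3, 11, 11, 3)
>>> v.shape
(3, 11)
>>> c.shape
(3, 11, 11, 11)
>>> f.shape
(11, 11)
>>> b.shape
(11, 17, 37)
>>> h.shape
(3, 11, 11, 11)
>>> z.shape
(3, 11, 11, 37)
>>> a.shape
(3, 11, 11, 3)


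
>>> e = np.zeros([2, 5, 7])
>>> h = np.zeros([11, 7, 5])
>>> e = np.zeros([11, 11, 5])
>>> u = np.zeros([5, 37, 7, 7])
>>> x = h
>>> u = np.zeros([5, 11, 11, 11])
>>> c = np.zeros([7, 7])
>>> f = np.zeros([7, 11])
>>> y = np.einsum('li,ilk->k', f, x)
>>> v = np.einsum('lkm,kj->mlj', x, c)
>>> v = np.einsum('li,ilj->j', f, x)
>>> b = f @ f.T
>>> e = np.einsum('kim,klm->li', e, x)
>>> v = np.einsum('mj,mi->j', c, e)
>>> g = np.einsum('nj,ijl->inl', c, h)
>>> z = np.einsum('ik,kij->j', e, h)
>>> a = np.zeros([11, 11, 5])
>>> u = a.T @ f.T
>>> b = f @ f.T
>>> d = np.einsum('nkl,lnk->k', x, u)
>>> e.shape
(7, 11)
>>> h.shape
(11, 7, 5)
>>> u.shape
(5, 11, 7)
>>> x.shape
(11, 7, 5)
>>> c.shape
(7, 7)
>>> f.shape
(7, 11)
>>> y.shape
(5,)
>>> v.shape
(7,)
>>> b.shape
(7, 7)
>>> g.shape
(11, 7, 5)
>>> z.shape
(5,)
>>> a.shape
(11, 11, 5)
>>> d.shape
(7,)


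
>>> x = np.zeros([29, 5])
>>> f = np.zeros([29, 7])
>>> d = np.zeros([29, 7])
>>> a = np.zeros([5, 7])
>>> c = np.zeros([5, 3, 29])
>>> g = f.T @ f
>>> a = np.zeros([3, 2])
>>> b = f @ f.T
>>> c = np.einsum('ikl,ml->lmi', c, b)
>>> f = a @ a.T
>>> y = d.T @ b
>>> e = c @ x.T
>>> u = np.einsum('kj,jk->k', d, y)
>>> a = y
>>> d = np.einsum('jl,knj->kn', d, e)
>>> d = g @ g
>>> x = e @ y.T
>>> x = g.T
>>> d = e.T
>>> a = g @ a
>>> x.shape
(7, 7)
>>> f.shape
(3, 3)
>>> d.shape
(29, 29, 29)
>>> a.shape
(7, 29)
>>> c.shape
(29, 29, 5)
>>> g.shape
(7, 7)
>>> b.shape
(29, 29)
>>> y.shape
(7, 29)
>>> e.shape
(29, 29, 29)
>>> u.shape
(29,)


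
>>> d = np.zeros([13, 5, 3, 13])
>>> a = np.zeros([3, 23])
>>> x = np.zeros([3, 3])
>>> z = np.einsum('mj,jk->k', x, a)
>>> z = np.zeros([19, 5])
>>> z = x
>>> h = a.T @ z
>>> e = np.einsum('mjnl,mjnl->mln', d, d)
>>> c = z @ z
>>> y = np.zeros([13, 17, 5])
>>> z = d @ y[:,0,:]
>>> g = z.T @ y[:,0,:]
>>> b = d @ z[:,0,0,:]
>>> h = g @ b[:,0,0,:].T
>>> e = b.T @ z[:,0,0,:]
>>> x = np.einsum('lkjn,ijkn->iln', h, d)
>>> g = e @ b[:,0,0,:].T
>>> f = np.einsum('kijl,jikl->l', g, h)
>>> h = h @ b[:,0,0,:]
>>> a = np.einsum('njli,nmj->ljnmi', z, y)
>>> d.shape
(13, 5, 3, 13)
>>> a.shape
(3, 5, 13, 17, 5)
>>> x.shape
(13, 5, 13)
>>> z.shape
(13, 5, 3, 5)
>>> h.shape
(5, 3, 5, 5)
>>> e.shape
(5, 3, 5, 5)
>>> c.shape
(3, 3)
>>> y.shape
(13, 17, 5)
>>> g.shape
(5, 3, 5, 13)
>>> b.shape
(13, 5, 3, 5)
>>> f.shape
(13,)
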